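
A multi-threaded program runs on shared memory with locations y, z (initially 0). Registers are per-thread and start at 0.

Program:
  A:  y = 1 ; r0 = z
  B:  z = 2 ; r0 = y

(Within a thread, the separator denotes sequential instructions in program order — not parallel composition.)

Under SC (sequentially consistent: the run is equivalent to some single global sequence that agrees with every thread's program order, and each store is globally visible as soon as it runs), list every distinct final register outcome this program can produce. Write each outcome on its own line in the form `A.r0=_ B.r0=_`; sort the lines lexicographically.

outcome vector order: (A.r0,B.r0)
|SC outcomes| = 3

A.r0=0 B.r0=1
A.r0=2 B.r0=0
A.r0=2 B.r0=1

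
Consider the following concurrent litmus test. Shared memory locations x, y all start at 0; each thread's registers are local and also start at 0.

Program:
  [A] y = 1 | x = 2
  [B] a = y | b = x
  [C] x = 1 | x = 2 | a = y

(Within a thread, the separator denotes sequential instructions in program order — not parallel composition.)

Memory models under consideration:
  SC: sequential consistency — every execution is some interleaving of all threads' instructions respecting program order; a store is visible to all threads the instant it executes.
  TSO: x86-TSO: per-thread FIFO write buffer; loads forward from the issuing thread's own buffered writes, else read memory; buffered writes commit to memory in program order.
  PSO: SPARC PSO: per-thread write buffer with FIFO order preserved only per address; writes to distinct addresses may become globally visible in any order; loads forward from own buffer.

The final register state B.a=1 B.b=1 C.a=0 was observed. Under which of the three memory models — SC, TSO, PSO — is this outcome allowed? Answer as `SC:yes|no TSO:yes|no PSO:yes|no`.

outcome vector order: (B.a,B.b,C.a)
[SC] allowed = {000, 001, 010, 011, 020, 021, 101, 111, 120, 121}
[TSO] allowed = {000, 001, 010, 011, 020, 021, 100, 101, 110, 111, 120, 121}
[PSO] allowed = {000, 001, 010, 011, 020, 021, 100, 101, 110, 111, 120, 121}
target 110 ∈ {TSO,PSO}

SC:no TSO:yes PSO:yes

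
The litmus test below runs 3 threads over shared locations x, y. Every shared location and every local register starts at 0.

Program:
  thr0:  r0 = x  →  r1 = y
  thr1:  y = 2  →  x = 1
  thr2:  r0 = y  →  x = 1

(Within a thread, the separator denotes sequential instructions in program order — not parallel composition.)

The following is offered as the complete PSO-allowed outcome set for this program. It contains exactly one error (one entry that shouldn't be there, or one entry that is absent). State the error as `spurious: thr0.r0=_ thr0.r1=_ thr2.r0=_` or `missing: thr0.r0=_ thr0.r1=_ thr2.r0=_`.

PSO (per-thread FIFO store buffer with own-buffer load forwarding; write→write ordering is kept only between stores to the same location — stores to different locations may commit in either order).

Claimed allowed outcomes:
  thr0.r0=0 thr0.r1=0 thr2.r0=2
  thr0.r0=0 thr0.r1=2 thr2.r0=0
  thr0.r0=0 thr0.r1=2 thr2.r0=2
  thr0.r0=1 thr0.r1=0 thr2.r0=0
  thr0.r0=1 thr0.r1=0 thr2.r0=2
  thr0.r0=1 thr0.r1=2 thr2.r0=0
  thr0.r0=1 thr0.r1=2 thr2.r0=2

missing: thr0.r0=0 thr0.r1=0 thr2.r0=0

outcome vector order: (thr0.r0,thr0.r1,thr2.r0)
PSO: 8 outcomes — {0/0/0; 0/0/2; 0/2/0; 0/2/2; 1/0/0; 1/0/2; 1/2/0; 1/2/2}
PSO∖claimed = {0/0/0}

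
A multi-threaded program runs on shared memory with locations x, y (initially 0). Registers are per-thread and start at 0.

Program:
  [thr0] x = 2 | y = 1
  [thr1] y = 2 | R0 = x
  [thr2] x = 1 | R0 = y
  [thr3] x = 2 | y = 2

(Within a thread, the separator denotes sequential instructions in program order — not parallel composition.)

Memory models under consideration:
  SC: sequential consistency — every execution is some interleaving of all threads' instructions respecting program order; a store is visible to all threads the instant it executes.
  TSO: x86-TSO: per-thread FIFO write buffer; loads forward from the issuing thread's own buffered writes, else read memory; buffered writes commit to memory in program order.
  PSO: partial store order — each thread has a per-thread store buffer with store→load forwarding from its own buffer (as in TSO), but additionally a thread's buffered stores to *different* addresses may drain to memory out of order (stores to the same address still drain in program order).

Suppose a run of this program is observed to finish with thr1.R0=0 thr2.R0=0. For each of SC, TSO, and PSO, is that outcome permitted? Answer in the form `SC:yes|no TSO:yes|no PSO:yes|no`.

SC:no TSO:yes PSO:yes

outcome vector order: (thr1.R0,thr2.R0)
[SC] allowed = {0/1, 0/2, 1/0, 1/1, 1/2, 2/0, 2/1, 2/2}
[TSO] allowed = {0/0, 0/1, 0/2, 1/0, 1/1, 1/2, 2/0, 2/1, 2/2}
[PSO] allowed = {0/0, 0/1, 0/2, 1/0, 1/1, 1/2, 2/0, 2/1, 2/2}
target 0/0 ∈ {TSO,PSO}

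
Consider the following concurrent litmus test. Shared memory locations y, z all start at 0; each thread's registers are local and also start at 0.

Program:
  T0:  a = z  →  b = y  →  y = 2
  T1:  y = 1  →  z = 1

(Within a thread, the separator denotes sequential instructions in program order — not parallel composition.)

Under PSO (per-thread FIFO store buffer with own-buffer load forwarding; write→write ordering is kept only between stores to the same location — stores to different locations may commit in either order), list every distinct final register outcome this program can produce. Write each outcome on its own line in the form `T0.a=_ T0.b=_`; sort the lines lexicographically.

outcome vector order: (T0.a,T0.b)
|PSO outcomes| = 4

T0.a=0 T0.b=0
T0.a=0 T0.b=1
T0.a=1 T0.b=0
T0.a=1 T0.b=1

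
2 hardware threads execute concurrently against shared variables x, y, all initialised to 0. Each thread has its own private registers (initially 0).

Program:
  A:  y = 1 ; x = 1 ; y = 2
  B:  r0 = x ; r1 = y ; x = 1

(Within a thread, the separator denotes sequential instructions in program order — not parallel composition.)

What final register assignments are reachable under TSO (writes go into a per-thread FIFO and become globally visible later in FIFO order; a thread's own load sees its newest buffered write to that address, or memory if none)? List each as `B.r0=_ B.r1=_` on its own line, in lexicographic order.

outcome vector order: (B.r0,B.r1)
|TSO outcomes| = 5

B.r0=0 B.r1=0
B.r0=0 B.r1=1
B.r0=0 B.r1=2
B.r0=1 B.r1=1
B.r0=1 B.r1=2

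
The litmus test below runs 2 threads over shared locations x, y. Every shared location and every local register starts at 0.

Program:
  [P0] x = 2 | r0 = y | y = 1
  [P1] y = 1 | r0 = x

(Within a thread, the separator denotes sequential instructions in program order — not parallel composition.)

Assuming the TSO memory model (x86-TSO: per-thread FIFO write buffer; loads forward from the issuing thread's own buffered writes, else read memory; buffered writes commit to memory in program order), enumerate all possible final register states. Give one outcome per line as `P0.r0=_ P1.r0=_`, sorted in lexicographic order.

outcome vector order: (P0.r0,P1.r0)
|TSO outcomes| = 4

P0.r0=0 P1.r0=0
P0.r0=0 P1.r0=2
P0.r0=1 P1.r0=0
P0.r0=1 P1.r0=2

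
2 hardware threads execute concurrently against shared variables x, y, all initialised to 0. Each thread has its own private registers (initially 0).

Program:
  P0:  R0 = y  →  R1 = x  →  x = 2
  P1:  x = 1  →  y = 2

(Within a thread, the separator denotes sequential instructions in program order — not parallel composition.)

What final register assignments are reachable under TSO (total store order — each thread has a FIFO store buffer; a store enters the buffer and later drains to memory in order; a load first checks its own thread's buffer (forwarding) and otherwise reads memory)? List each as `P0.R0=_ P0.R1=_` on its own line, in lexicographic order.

outcome vector order: (P0.R0,P0.R1)
|TSO outcomes| = 3

P0.R0=0 P0.R1=0
P0.R0=0 P0.R1=1
P0.R0=2 P0.R1=1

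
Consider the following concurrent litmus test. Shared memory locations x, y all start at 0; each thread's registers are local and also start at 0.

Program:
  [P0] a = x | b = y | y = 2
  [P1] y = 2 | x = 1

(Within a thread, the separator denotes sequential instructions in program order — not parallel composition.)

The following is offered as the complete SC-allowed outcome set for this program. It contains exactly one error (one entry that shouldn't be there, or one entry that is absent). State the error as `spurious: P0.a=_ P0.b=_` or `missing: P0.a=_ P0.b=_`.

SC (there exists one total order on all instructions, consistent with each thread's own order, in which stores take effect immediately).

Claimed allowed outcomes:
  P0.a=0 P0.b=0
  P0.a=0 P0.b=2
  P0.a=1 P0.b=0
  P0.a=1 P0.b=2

outcome vector order: (P0.a,P0.b)
SC (3): <0 0> <0 2> <1 2>
claimed∖SC = {<1 0>}

spurious: P0.a=1 P0.b=0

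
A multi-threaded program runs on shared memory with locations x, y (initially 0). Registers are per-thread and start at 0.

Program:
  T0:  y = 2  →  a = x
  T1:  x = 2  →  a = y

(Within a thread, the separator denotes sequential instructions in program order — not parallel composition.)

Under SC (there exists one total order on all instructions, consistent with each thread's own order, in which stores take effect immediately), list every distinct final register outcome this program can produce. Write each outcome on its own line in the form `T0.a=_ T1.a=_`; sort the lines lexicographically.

T0.a=0 T1.a=2
T0.a=2 T1.a=0
T0.a=2 T1.a=2

outcome vector order: (T0.a,T1.a)
|SC outcomes| = 3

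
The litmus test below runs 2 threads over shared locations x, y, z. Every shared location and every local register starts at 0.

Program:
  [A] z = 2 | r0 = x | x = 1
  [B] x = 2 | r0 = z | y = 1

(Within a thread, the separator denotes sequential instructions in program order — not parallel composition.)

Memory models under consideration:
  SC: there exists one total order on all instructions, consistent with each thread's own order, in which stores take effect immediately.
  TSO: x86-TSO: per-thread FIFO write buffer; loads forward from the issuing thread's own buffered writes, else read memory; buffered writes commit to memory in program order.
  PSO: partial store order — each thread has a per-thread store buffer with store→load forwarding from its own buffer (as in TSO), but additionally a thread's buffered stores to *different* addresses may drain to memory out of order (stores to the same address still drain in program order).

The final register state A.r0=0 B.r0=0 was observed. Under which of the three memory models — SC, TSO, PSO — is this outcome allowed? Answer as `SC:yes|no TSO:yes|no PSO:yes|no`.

outcome vector order: (A.r0,B.r0)
SC: 3 outcomes — {(0,2); (2,0); (2,2)}
TSO: 4 outcomes — {(0,0); (0,2); (2,0); (2,2)}
PSO: 4 outcomes — {(0,0); (0,2); (2,0); (2,2)}
target (0,0) ∈ {TSO,PSO}

SC:no TSO:yes PSO:yes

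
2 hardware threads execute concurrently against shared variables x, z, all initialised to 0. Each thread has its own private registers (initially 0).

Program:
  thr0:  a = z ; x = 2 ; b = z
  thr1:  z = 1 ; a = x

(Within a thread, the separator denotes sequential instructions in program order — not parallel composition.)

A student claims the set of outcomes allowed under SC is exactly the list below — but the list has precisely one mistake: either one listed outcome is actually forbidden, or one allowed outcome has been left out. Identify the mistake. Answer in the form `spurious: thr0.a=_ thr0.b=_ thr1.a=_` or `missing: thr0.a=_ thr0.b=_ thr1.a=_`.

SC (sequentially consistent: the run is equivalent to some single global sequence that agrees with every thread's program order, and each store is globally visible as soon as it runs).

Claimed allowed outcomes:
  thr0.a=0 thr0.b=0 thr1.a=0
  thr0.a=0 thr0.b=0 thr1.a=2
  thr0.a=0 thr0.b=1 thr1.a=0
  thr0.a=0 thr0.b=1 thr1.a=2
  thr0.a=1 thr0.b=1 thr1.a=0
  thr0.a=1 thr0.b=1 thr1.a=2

outcome vector order: (thr0.a,thr0.b,thr1.a)
SC (5): (0,0,2) (0,1,0) (0,1,2) (1,1,0) (1,1,2)
claimed∖SC = {(0,0,0)}

spurious: thr0.a=0 thr0.b=0 thr1.a=0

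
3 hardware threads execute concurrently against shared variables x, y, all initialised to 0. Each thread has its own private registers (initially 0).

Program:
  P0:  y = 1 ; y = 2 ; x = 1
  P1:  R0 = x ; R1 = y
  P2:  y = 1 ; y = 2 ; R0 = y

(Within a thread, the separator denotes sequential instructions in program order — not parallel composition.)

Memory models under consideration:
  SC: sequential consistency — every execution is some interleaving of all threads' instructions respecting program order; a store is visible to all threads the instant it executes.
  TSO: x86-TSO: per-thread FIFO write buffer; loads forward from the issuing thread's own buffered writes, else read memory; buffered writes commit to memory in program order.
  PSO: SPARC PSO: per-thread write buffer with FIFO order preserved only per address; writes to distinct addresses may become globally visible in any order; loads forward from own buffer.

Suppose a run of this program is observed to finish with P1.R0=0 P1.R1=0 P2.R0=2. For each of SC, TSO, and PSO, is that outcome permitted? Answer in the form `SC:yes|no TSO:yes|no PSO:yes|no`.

outcome vector order: (P1.R0,P1.R1,P2.R0)
SC (9): <0 0 1>; <0 0 2>; <0 1 1>; <0 1 2>; <0 2 1>; <0 2 2>; <1 1 2>; <1 2 1>; <1 2 2>
TSO (9): <0 0 1>; <0 0 2>; <0 1 1>; <0 1 2>; <0 2 1>; <0 2 2>; <1 1 2>; <1 2 1>; <1 2 2>
PSO (12): <0 0 1>; <0 0 2>; <0 1 1>; <0 1 2>; <0 2 1>; <0 2 2>; <1 0 1>; <1 0 2>; <1 1 1>; <1 1 2>; <1 2 1>; <1 2 2>
target <0 0 2> ∈ {SC,TSO,PSO}

SC:yes TSO:yes PSO:yes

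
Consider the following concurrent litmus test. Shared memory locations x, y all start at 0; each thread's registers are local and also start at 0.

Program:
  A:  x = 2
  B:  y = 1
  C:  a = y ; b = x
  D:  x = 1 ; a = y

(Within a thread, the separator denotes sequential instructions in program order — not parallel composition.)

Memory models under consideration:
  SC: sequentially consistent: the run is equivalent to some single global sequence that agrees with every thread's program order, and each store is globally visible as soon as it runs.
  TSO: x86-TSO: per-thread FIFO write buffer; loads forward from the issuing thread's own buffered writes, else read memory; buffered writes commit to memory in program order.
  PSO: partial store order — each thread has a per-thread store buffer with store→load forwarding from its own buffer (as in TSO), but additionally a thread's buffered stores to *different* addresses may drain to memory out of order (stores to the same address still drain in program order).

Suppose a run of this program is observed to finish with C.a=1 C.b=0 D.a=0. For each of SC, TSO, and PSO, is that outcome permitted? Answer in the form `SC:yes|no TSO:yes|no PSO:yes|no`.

SC:no TSO:yes PSO:yes

outcome vector order: (C.a,C.b,D.a)
SC (11): 0/0/0; 0/0/1; 0/1/0; 0/1/1; 0/2/0; 0/2/1; 1/0/1; 1/1/0; 1/1/1; 1/2/0; 1/2/1
TSO (12): 0/0/0; 0/0/1; 0/1/0; 0/1/1; 0/2/0; 0/2/1; 1/0/0; 1/0/1; 1/1/0; 1/1/1; 1/2/0; 1/2/1
PSO (12): 0/0/0; 0/0/1; 0/1/0; 0/1/1; 0/2/0; 0/2/1; 1/0/0; 1/0/1; 1/1/0; 1/1/1; 1/2/0; 1/2/1
target 1/0/0 ∈ {TSO,PSO}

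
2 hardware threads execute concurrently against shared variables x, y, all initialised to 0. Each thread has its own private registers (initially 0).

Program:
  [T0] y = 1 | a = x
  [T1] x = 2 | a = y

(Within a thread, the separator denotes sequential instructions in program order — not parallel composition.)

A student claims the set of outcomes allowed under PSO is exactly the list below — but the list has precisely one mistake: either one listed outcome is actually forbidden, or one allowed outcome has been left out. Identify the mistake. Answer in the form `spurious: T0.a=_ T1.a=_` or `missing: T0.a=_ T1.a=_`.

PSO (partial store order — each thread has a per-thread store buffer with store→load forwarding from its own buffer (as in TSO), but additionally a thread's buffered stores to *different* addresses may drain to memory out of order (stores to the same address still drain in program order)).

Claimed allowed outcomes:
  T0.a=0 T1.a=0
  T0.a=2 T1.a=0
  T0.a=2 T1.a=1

outcome vector order: (T0.a,T1.a)
PSO: 4 outcomes — {(0,0); (0,1); (2,0); (2,1)}
PSO∖claimed = {(0,1)}

missing: T0.a=0 T1.a=1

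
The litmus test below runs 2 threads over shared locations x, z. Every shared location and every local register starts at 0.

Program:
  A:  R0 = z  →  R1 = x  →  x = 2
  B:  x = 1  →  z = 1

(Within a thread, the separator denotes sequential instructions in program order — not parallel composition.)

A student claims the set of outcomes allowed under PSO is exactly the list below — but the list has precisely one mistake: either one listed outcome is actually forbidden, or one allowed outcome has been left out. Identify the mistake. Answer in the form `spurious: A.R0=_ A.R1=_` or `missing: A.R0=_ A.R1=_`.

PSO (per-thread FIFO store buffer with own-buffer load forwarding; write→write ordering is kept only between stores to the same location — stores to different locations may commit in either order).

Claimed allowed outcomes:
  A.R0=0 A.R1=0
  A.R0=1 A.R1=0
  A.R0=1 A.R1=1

outcome vector order: (A.R0,A.R1)
[PSO] allowed = {<0 0>, <0 1>, <1 0>, <1 1>}
PSO∖claimed = {<0 1>}

missing: A.R0=0 A.R1=1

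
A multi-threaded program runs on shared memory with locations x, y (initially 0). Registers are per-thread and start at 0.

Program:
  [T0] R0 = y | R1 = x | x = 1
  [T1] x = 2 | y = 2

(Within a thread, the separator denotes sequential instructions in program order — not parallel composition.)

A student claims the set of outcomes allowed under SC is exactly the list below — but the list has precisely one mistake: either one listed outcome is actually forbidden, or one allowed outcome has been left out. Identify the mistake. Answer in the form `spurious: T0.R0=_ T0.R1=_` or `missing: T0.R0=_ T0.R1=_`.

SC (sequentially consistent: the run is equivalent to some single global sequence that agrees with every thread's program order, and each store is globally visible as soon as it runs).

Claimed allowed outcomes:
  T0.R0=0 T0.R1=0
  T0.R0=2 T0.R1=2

outcome vector order: (T0.R0,T0.R1)
SC (3): (0,0), (0,2), (2,2)
SC∖claimed = {(0,2)}

missing: T0.R0=0 T0.R1=2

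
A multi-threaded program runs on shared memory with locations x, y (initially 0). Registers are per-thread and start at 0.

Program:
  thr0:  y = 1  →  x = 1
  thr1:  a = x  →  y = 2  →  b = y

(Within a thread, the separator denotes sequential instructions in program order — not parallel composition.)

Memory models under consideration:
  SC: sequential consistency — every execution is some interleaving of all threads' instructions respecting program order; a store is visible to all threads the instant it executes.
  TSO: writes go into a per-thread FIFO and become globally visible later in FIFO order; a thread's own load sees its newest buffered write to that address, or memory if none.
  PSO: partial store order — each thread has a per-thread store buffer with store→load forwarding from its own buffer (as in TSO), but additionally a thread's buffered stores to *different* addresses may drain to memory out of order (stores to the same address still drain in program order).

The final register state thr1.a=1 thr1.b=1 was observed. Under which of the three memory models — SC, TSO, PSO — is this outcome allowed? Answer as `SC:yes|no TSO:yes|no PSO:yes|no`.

outcome vector order: (thr1.a,thr1.b)
SC: 3 outcomes — {(0,1) (0,2) (1,2)}
TSO: 3 outcomes — {(0,1) (0,2) (1,2)}
PSO: 4 outcomes — {(0,1) (0,2) (1,1) (1,2)}
target (1,1) ∈ {PSO}

SC:no TSO:no PSO:yes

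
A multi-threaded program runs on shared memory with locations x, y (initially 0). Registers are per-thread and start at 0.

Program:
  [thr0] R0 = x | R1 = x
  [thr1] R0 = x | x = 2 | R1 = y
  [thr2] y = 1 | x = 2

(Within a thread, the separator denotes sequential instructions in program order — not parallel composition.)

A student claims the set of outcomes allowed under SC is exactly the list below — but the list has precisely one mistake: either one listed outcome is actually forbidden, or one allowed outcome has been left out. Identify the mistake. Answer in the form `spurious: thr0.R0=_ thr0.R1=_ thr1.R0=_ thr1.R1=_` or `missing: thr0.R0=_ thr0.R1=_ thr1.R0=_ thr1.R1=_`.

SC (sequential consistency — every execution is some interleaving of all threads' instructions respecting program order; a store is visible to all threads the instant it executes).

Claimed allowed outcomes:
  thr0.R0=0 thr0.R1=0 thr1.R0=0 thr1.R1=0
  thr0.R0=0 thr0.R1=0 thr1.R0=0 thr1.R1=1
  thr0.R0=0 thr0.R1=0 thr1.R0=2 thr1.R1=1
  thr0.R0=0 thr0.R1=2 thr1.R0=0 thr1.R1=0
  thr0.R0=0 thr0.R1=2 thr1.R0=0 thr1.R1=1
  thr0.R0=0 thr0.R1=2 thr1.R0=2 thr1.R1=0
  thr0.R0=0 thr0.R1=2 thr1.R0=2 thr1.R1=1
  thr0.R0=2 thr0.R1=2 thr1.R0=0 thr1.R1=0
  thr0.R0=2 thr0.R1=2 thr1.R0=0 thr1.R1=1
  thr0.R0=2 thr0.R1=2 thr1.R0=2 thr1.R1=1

outcome vector order: (thr0.R0,thr0.R1,thr1.R0,thr1.R1)
SC: 9 outcomes — {<0 0 0 0>, <0 0 0 1>, <0 0 2 1>, <0 2 0 0>, <0 2 0 1>, <0 2 2 1>, <2 2 0 0>, <2 2 0 1>, <2 2 2 1>}
claimed∖SC = {<0 2 2 0>}

spurious: thr0.R0=0 thr0.R1=2 thr1.R0=2 thr1.R1=0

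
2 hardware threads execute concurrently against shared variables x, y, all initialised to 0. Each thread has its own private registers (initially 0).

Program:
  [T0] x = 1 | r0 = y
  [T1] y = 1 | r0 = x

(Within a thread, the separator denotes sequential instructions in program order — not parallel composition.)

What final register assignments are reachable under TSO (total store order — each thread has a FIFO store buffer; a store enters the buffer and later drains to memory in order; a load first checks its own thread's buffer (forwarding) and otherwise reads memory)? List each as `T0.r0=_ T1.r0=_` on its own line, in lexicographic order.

outcome vector order: (T0.r0,T1.r0)
|TSO outcomes| = 4

T0.r0=0 T1.r0=0
T0.r0=0 T1.r0=1
T0.r0=1 T1.r0=0
T0.r0=1 T1.r0=1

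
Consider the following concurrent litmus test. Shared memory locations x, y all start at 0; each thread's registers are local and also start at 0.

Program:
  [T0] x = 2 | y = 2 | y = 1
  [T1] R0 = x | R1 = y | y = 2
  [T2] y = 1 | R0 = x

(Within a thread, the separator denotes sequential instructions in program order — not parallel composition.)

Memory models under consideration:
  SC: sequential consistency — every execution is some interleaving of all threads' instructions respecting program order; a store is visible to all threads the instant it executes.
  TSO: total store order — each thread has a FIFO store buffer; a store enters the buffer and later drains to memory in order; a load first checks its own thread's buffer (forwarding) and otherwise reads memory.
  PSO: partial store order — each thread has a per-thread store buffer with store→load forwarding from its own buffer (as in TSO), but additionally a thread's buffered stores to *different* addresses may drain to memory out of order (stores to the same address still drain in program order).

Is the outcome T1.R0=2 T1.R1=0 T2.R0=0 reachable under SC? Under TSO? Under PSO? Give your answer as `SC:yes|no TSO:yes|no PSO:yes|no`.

SC:no TSO:yes PSO:yes

outcome vector order: (T1.R0,T1.R1,T2.R0)
under SC → 000; 002; 010; 012; 020; 022; 202; 210; 212; 220; 222
under TSO → 000; 002; 010; 012; 020; 022; 200; 202; 210; 212; 220; 222
under PSO → 000; 002; 010; 012; 020; 022; 200; 202; 210; 212; 220; 222
target 200 ∈ {TSO,PSO}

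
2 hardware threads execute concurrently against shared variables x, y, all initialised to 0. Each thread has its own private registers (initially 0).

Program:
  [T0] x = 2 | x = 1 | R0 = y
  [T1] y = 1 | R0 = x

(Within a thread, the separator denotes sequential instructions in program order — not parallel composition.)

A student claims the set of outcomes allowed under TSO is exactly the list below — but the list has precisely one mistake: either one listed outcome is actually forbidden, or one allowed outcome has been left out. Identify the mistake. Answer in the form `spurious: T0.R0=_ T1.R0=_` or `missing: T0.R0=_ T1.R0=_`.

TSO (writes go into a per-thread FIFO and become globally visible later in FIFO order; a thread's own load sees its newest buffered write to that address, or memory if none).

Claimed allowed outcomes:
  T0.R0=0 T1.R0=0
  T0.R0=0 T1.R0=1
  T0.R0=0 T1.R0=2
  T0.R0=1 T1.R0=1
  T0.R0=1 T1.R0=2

outcome vector order: (T0.R0,T1.R0)
under TSO → 00, 01, 02, 10, 11, 12
TSO∖claimed = {10}

missing: T0.R0=1 T1.R0=0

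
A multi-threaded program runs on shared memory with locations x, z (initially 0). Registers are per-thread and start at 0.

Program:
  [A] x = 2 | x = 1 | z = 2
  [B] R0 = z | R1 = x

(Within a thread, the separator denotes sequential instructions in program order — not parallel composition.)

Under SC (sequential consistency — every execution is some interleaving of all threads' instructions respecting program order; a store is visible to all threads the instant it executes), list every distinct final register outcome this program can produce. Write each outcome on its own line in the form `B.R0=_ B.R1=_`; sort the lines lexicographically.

B.R0=0 B.R1=0
B.R0=0 B.R1=1
B.R0=0 B.R1=2
B.R0=2 B.R1=1

outcome vector order: (B.R0,B.R1)
|SC outcomes| = 4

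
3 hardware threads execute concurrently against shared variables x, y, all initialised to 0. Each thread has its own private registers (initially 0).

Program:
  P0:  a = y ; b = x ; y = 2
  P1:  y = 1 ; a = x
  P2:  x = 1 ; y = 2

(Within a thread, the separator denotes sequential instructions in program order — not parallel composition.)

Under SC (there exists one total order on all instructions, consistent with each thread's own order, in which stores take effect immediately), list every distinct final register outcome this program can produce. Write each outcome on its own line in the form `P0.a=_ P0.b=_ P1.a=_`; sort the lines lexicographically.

outcome vector order: (P0.a,P0.b,P1.a)
|SC outcomes| = 10

P0.a=0 P0.b=0 P1.a=0
P0.a=0 P0.b=0 P1.a=1
P0.a=0 P0.b=1 P1.a=0
P0.a=0 P0.b=1 P1.a=1
P0.a=1 P0.b=0 P1.a=0
P0.a=1 P0.b=0 P1.a=1
P0.a=1 P0.b=1 P1.a=0
P0.a=1 P0.b=1 P1.a=1
P0.a=2 P0.b=1 P1.a=0
P0.a=2 P0.b=1 P1.a=1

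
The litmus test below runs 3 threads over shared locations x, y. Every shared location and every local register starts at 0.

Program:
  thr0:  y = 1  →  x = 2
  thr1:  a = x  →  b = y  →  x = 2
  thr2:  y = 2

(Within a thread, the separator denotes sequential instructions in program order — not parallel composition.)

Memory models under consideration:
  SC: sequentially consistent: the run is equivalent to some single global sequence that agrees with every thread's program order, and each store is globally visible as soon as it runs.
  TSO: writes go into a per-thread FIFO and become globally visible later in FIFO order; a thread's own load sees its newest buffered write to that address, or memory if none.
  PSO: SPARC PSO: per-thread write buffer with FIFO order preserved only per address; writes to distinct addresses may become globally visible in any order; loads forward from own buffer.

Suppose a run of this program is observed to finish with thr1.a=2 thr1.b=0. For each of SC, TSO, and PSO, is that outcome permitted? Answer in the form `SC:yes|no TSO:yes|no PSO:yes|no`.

outcome vector order: (thr1.a,thr1.b)
SC (5): (0,0); (0,1); (0,2); (2,1); (2,2)
TSO (5): (0,0); (0,1); (0,2); (2,1); (2,2)
PSO (6): (0,0); (0,1); (0,2); (2,0); (2,1); (2,2)
target (2,0) ∈ {PSO}

SC:no TSO:no PSO:yes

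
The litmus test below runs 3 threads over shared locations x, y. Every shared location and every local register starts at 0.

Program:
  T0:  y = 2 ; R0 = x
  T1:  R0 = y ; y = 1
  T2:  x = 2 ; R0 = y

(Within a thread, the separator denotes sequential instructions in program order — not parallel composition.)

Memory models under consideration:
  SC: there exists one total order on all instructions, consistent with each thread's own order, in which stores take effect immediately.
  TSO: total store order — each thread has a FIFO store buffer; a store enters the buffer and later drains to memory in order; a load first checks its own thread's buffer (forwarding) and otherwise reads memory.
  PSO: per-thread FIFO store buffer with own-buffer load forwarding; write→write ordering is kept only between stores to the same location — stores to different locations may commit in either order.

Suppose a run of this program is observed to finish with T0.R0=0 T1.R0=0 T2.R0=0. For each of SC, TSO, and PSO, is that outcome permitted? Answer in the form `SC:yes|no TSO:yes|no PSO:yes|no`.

outcome vector order: (T0.R0,T1.R0,T2.R0)
SC (10): 001; 002; 021; 022; 200; 201; 202; 220; 221; 222
TSO (12): 000; 001; 002; 020; 021; 022; 200; 201; 202; 220; 221; 222
PSO (12): 000; 001; 002; 020; 021; 022; 200; 201; 202; 220; 221; 222
target 000 ∈ {TSO,PSO}

SC:no TSO:yes PSO:yes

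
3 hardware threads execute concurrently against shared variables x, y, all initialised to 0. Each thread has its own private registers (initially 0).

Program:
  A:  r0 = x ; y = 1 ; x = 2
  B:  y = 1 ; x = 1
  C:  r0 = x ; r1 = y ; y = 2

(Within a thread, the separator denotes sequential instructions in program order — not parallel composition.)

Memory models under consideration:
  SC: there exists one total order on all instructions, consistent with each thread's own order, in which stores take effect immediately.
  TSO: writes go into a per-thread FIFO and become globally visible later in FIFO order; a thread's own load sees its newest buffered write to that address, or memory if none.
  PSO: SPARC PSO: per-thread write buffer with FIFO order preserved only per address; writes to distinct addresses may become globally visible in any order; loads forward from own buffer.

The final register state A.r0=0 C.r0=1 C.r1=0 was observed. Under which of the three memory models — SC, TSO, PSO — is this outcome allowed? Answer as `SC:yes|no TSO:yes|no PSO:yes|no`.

SC:no TSO:no PSO:yes

outcome vector order: (A.r0,C.r0,C.r1)
SC (8): (0,0,0), (0,0,1), (0,1,1), (0,2,1), (1,0,0), (1,0,1), (1,1,1), (1,2,1)
TSO (8): (0,0,0), (0,0,1), (0,1,1), (0,2,1), (1,0,0), (1,0,1), (1,1,1), (1,2,1)
PSO (12): (0,0,0), (0,0,1), (0,1,0), (0,1,1), (0,2,0), (0,2,1), (1,0,0), (1,0,1), (1,1,0), (1,1,1), (1,2,0), (1,2,1)
target (0,1,0) ∈ {PSO}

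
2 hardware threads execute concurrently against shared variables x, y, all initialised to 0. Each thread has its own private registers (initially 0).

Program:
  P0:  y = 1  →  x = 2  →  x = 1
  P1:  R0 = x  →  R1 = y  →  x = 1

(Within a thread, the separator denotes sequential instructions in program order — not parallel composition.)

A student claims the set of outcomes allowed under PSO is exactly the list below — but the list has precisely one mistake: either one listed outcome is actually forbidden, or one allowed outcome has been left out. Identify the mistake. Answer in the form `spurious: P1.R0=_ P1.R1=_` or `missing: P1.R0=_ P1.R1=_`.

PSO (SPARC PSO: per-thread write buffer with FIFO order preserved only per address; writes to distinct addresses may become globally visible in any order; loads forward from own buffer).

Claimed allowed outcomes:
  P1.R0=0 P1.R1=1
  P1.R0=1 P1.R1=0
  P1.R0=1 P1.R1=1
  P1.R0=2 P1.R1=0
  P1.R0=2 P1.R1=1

outcome vector order: (P1.R0,P1.R1)
under PSO → 00, 01, 10, 11, 20, 21
PSO∖claimed = {00}

missing: P1.R0=0 P1.R1=0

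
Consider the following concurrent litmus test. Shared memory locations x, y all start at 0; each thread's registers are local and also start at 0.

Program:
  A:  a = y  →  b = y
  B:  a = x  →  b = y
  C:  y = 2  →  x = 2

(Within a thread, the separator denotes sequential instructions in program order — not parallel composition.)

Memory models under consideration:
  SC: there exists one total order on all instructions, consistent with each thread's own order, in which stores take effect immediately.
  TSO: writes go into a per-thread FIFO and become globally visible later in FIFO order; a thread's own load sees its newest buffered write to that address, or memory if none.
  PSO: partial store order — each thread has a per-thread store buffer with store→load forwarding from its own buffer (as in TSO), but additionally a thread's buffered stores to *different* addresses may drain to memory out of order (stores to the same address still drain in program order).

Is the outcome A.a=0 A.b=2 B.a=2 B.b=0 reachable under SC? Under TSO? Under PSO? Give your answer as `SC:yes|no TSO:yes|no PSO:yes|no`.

SC:no TSO:no PSO:yes

outcome vector order: (A.a,A.b,B.a,B.b)
SC: 9 outcomes — {(0,0,0,0); (0,0,0,2); (0,0,2,2); (0,2,0,0); (0,2,0,2); (0,2,2,2); (2,2,0,0); (2,2,0,2); (2,2,2,2)}
TSO: 9 outcomes — {(0,0,0,0); (0,0,0,2); (0,0,2,2); (0,2,0,0); (0,2,0,2); (0,2,2,2); (2,2,0,0); (2,2,0,2); (2,2,2,2)}
PSO: 12 outcomes — {(0,0,0,0); (0,0,0,2); (0,0,2,0); (0,0,2,2); (0,2,0,0); (0,2,0,2); (0,2,2,0); (0,2,2,2); (2,2,0,0); (2,2,0,2); (2,2,2,0); (2,2,2,2)}
target (0,2,2,0) ∈ {PSO}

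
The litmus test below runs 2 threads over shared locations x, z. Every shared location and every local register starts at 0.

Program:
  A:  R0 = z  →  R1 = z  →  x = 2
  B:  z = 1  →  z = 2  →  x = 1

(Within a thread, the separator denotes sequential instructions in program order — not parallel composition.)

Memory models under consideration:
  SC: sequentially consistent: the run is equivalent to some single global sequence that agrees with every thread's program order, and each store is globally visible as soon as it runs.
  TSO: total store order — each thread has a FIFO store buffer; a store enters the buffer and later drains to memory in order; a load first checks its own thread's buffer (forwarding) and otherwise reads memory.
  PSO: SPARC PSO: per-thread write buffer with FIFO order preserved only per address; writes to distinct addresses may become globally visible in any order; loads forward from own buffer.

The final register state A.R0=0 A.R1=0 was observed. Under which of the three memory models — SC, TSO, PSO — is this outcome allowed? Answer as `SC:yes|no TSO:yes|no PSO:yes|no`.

SC:yes TSO:yes PSO:yes

outcome vector order: (A.R0,A.R1)
SC (6): 0/0 0/1 0/2 1/1 1/2 2/2
TSO (6): 0/0 0/1 0/2 1/1 1/2 2/2
PSO (6): 0/0 0/1 0/2 1/1 1/2 2/2
target 0/0 ∈ {SC,TSO,PSO}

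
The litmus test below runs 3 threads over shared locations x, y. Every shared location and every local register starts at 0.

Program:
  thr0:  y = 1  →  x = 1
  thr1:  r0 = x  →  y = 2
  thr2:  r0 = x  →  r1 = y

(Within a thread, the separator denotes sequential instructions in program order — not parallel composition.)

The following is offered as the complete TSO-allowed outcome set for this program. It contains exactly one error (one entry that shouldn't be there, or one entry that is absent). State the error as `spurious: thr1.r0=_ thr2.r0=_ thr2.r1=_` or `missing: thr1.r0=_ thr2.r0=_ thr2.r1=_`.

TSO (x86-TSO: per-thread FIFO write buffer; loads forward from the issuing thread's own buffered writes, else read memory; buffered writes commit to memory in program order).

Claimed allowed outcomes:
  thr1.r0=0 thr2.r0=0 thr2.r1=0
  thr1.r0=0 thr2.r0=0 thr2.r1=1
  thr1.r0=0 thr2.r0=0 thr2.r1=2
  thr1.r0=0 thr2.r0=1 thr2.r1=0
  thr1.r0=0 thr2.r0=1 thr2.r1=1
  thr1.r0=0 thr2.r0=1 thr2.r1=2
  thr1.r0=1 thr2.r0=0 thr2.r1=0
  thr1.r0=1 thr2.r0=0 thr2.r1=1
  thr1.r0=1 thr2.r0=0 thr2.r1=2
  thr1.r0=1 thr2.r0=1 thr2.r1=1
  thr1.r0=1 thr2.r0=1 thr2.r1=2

spurious: thr1.r0=0 thr2.r0=1 thr2.r1=0

outcome vector order: (thr1.r0,thr2.r0,thr2.r1)
TSO (10): (0,0,0), (0,0,1), (0,0,2), (0,1,1), (0,1,2), (1,0,0), (1,0,1), (1,0,2), (1,1,1), (1,1,2)
claimed∖TSO = {(0,1,0)}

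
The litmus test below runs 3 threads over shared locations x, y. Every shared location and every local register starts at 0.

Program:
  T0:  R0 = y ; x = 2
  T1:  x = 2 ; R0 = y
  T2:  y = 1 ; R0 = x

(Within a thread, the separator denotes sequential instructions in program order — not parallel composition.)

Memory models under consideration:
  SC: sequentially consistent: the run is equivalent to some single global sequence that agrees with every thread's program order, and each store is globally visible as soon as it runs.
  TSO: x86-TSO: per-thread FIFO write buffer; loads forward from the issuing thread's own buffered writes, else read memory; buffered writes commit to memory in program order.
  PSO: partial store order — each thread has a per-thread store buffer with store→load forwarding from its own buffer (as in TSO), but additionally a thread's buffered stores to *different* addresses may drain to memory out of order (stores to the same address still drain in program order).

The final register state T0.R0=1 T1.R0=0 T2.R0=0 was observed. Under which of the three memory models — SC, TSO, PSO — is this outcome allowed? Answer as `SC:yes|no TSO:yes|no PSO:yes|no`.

outcome vector order: (T0.R0,T1.R0,T2.R0)
[SC] allowed = {0/0/2, 0/1/0, 0/1/2, 1/0/2, 1/1/0, 1/1/2}
[TSO] allowed = {0/0/0, 0/0/2, 0/1/0, 0/1/2, 1/0/0, 1/0/2, 1/1/0, 1/1/2}
[PSO] allowed = {0/0/0, 0/0/2, 0/1/0, 0/1/2, 1/0/0, 1/0/2, 1/1/0, 1/1/2}
target 1/0/0 ∈ {TSO,PSO}

SC:no TSO:yes PSO:yes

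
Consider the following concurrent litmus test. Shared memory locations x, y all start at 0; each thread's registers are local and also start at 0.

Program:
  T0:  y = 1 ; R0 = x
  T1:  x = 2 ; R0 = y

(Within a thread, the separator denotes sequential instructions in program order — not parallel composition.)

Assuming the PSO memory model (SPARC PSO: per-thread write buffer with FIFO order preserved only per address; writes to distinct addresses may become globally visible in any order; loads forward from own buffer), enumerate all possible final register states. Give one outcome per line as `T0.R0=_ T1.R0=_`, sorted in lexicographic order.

T0.R0=0 T1.R0=0
T0.R0=0 T1.R0=1
T0.R0=2 T1.R0=0
T0.R0=2 T1.R0=1

outcome vector order: (T0.R0,T1.R0)
|PSO outcomes| = 4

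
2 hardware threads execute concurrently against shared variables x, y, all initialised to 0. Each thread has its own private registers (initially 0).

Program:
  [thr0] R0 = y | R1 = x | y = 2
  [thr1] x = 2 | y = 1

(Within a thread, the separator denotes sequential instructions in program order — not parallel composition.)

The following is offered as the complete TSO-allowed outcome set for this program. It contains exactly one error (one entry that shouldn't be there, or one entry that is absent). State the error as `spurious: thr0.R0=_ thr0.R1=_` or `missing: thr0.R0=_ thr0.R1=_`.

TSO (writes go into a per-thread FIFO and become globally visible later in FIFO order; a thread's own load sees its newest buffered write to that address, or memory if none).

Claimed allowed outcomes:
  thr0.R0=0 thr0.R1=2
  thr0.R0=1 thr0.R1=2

outcome vector order: (thr0.R0,thr0.R1)
[TSO] allowed = {(0,0) (0,2) (1,2)}
TSO∖claimed = {(0,0)}

missing: thr0.R0=0 thr0.R1=0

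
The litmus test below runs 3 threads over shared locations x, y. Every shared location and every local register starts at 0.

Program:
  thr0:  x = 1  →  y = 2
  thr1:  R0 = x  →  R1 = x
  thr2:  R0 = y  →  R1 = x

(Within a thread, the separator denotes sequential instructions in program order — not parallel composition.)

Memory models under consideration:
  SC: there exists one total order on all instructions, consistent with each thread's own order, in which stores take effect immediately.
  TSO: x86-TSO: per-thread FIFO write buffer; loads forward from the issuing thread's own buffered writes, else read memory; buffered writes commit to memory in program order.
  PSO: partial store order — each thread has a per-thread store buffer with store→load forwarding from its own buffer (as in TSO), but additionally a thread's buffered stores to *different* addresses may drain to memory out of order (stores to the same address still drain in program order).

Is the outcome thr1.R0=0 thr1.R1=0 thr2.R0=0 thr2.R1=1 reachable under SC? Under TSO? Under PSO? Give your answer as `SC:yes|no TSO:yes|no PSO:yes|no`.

SC:yes TSO:yes PSO:yes

outcome vector order: (thr1.R0,thr1.R1,thr2.R0,thr2.R1)
under SC → 0/0/0/0; 0/0/0/1; 0/0/2/1; 0/1/0/0; 0/1/0/1; 0/1/2/1; 1/1/0/0; 1/1/0/1; 1/1/2/1
under TSO → 0/0/0/0; 0/0/0/1; 0/0/2/1; 0/1/0/0; 0/1/0/1; 0/1/2/1; 1/1/0/0; 1/1/0/1; 1/1/2/1
under PSO → 0/0/0/0; 0/0/0/1; 0/0/2/0; 0/0/2/1; 0/1/0/0; 0/1/0/1; 0/1/2/0; 0/1/2/1; 1/1/0/0; 1/1/0/1; 1/1/2/0; 1/1/2/1
target 0/0/0/1 ∈ {SC,TSO,PSO}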